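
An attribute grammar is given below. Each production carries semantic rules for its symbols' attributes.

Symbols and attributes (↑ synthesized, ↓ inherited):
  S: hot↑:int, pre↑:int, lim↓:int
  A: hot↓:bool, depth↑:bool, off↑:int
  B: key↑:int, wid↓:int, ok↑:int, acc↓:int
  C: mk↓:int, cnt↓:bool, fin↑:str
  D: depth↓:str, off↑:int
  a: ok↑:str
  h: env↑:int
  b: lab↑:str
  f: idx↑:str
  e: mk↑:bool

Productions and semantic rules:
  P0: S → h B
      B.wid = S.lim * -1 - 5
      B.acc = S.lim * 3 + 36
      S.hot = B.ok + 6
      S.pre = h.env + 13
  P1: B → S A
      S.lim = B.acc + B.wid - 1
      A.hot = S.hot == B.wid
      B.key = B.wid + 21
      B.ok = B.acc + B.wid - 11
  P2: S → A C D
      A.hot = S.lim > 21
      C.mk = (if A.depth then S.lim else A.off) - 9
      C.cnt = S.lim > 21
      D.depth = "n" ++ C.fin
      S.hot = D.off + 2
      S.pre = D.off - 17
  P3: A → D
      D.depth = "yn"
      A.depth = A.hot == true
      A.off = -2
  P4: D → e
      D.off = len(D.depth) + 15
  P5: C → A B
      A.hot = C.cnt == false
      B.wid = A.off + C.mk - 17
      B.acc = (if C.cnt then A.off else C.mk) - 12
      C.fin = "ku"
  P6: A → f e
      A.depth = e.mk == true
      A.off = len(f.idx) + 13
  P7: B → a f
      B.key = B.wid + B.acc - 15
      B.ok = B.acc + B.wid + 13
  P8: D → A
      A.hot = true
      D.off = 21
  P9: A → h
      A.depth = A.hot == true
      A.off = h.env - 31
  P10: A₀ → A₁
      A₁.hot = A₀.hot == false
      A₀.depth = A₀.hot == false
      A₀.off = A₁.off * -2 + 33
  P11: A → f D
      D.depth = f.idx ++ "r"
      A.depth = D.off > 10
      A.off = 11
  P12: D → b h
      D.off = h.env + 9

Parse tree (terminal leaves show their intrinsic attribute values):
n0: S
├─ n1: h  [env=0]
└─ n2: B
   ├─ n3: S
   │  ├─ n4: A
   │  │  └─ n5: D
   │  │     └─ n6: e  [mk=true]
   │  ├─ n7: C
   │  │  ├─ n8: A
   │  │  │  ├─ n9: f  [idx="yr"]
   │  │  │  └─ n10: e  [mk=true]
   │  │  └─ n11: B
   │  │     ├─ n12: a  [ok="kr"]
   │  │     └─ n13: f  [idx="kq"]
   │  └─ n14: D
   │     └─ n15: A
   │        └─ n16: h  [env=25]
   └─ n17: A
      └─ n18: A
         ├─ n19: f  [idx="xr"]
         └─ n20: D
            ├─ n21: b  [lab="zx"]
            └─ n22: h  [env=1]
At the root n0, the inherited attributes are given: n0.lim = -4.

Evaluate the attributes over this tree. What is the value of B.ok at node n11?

1. n0.lim = -4  [given at root]
2. n1.env = 0  [terminal]
3. n2.wid = -1  [S.lim * -1 - 5]
4. n2.acc = 24  [S.lim * 3 + 36]
5. n3.lim = 22  [B.acc + B.wid - 1]
6. n4.hot = true  [S.lim > 21]
7. n5.depth = "yn"  ["yn"]
8. n6.mk = true  [terminal]
9. n5.off = 17  [len(D.depth) + 15]
10. n4.depth = true  [A.hot == true]
11. n4.off = -2  [-2]
12. n7.mk = 13  [(if A.depth then S.lim else A.off) - 9]
13. n7.cnt = true  [S.lim > 21]
14. n8.hot = false  [C.cnt == false]
15. n9.idx = "yr"  [terminal]
16. n10.mk = true  [terminal]
17. n8.depth = true  [e.mk == true]
18. n8.off = 15  [len(f.idx) + 13]
19. n11.wid = 11  [A.off + C.mk - 17]
20. n11.acc = 3  [(if C.cnt then A.off else C.mk) - 12]
21. n12.ok = "kr"  [terminal]
22. n13.idx = "kq"  [terminal]
23. n11.key = -1  [B.wid + B.acc - 15]
24. n11.ok = 27  [B.acc + B.wid + 13]
25. n7.fin = "ku"  ["ku"]
26. n14.depth = "nku"  ["n" ++ C.fin]
27. n15.hot = true  [true]
28. n16.env = 25  [terminal]
29. n15.depth = true  [A.hot == true]
30. n15.off = -6  [h.env - 31]
31. n14.off = 21  [21]
32. n3.hot = 23  [D.off + 2]
33. n3.pre = 4  [D.off - 17]
34. n17.hot = false  [S.hot == B.wid]
35. n18.hot = true  [A₀.hot == false]
36. n19.idx = "xr"  [terminal]
37. n20.depth = "xrr"  [f.idx ++ "r"]
38. n21.lab = "zx"  [terminal]
39. n22.env = 1  [terminal]
40. n20.off = 10  [h.env + 9]
41. n18.depth = false  [D.off > 10]
42. n18.off = 11  [11]
43. n17.depth = true  [A₀.hot == false]
44. n17.off = 11  [A₁.off * -2 + 33]
45. n2.key = 20  [B.wid + 21]
46. n2.ok = 12  [B.acc + B.wid - 11]
47. n0.hot = 18  [B.ok + 6]
48. n0.pre = 13  [h.env + 13]

27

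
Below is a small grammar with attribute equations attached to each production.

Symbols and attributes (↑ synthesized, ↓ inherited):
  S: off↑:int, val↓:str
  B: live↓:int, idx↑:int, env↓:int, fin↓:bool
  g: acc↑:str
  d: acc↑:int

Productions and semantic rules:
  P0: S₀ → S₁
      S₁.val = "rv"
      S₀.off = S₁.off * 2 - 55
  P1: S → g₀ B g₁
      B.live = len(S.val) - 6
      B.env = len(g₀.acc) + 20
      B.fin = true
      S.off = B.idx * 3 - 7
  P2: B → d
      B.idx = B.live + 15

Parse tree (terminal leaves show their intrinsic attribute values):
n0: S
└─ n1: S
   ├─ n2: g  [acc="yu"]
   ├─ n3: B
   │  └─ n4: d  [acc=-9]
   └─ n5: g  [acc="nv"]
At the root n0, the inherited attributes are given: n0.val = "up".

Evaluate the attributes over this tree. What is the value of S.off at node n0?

-3

1. n0.val = "up"  [given at root]
2. n1.val = "rv"  ["rv"]
3. n2.acc = "yu"  [terminal]
4. n3.live = -4  [len(S.val) - 6]
5. n3.env = 22  [len(g₀.acc) + 20]
6. n3.fin = true  [true]
7. n4.acc = -9  [terminal]
8. n3.idx = 11  [B.live + 15]
9. n5.acc = "nv"  [terminal]
10. n1.off = 26  [B.idx * 3 - 7]
11. n0.off = -3  [S₁.off * 2 - 55]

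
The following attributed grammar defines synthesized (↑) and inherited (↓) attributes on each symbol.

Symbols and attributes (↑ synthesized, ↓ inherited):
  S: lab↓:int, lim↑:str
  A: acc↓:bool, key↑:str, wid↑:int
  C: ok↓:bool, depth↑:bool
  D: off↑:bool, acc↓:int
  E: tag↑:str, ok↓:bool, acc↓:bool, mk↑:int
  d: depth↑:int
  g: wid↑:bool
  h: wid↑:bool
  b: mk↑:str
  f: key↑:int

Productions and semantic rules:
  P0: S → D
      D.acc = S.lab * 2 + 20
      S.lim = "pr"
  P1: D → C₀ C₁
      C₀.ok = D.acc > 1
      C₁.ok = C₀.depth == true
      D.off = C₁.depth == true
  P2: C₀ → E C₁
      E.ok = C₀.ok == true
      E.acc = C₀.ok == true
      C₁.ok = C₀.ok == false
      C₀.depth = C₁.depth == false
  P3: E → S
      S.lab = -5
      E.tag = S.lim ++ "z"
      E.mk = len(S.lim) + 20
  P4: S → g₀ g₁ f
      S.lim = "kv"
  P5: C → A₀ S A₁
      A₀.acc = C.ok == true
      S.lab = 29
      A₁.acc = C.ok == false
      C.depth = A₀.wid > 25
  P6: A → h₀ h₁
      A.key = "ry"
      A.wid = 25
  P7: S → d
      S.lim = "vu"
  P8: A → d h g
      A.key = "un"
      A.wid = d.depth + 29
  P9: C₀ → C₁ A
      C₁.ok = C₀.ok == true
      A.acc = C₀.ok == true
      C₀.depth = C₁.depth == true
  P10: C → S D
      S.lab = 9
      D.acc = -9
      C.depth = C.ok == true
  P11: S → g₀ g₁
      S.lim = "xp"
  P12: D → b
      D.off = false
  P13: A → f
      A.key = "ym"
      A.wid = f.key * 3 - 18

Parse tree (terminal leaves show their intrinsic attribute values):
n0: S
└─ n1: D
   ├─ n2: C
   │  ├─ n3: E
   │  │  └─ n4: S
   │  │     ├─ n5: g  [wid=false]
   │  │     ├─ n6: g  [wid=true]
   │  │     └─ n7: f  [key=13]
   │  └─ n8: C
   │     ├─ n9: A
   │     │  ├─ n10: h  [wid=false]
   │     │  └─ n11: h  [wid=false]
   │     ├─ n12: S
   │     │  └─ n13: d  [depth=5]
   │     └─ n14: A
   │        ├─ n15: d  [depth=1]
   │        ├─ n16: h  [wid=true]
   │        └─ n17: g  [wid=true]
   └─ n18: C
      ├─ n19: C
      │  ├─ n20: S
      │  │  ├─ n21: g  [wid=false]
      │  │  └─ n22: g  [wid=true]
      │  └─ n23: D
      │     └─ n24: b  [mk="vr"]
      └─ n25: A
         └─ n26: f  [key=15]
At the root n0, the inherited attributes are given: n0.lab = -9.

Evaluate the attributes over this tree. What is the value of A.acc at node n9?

false

1. n0.lab = -9  [given at root]
2. n1.acc = 2  [S.lab * 2 + 20]
3. n2.ok = true  [D.acc > 1]
4. n3.ok = true  [C₀.ok == true]
5. n3.acc = true  [C₀.ok == true]
6. n4.lab = -5  [-5]
7. n5.wid = false  [terminal]
8. n6.wid = true  [terminal]
9. n7.key = 13  [terminal]
10. n4.lim = "kv"  ["kv"]
11. n3.tag = "kvz"  [S.lim ++ "z"]
12. n3.mk = 22  [len(S.lim) + 20]
13. n8.ok = false  [C₀.ok == false]
14. n9.acc = false  [C.ok == true]
15. n10.wid = false  [terminal]
16. n11.wid = false  [terminal]
17. n9.key = "ry"  ["ry"]
18. n9.wid = 25  [25]
19. n12.lab = 29  [29]
20. n13.depth = 5  [terminal]
21. n12.lim = "vu"  ["vu"]
22. n14.acc = true  [C.ok == false]
23. n15.depth = 1  [terminal]
24. n16.wid = true  [terminal]
25. n17.wid = true  [terminal]
26. n14.key = "un"  ["un"]
27. n14.wid = 30  [d.depth + 29]
28. n8.depth = false  [A₀.wid > 25]
29. n2.depth = true  [C₁.depth == false]
30. n18.ok = true  [C₀.depth == true]
31. n19.ok = true  [C₀.ok == true]
32. n20.lab = 9  [9]
33. n21.wid = false  [terminal]
34. n22.wid = true  [terminal]
35. n20.lim = "xp"  ["xp"]
36. n23.acc = -9  [-9]
37. n24.mk = "vr"  [terminal]
38. n23.off = false  [false]
39. n19.depth = true  [C.ok == true]
40. n25.acc = true  [C₀.ok == true]
41. n26.key = 15  [terminal]
42. n25.key = "ym"  ["ym"]
43. n25.wid = 27  [f.key * 3 - 18]
44. n18.depth = true  [C₁.depth == true]
45. n1.off = true  [C₁.depth == true]
46. n0.lim = "pr"  ["pr"]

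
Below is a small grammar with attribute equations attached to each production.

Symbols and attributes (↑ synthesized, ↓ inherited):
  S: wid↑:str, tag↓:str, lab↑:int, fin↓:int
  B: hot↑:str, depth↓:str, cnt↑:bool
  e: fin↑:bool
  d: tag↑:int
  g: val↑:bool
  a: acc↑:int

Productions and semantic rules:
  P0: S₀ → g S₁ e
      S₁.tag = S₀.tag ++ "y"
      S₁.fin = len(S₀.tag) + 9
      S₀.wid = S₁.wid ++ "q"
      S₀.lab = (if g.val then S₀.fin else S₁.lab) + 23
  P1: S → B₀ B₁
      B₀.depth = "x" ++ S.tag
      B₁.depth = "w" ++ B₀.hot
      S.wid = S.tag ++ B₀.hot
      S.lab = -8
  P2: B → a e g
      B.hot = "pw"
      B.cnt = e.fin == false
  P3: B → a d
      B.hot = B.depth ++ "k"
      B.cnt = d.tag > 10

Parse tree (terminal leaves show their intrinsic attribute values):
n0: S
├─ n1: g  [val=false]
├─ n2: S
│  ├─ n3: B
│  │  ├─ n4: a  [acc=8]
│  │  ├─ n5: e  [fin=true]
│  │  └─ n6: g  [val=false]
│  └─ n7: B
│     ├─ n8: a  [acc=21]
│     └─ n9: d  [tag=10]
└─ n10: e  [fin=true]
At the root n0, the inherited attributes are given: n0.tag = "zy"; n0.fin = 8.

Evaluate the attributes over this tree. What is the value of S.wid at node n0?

"zyypwq"

1. n0.tag = "zy"  [given at root]
2. n0.fin = 8  [given at root]
3. n1.val = false  [terminal]
4. n2.tag = "zyy"  [S₀.tag ++ "y"]
5. n2.fin = 11  [len(S₀.tag) + 9]
6. n3.depth = "xzyy"  ["x" ++ S.tag]
7. n4.acc = 8  [terminal]
8. n5.fin = true  [terminal]
9. n6.val = false  [terminal]
10. n3.hot = "pw"  ["pw"]
11. n3.cnt = false  [e.fin == false]
12. n7.depth = "wpw"  ["w" ++ B₀.hot]
13. n8.acc = 21  [terminal]
14. n9.tag = 10  [terminal]
15. n7.hot = "wpwk"  [B.depth ++ "k"]
16. n7.cnt = false  [d.tag > 10]
17. n2.wid = "zyypw"  [S.tag ++ B₀.hot]
18. n2.lab = -8  [-8]
19. n10.fin = true  [terminal]
20. n0.wid = "zyypwq"  [S₁.wid ++ "q"]
21. n0.lab = 15  [(if g.val then S₀.fin else S₁.lab) + 23]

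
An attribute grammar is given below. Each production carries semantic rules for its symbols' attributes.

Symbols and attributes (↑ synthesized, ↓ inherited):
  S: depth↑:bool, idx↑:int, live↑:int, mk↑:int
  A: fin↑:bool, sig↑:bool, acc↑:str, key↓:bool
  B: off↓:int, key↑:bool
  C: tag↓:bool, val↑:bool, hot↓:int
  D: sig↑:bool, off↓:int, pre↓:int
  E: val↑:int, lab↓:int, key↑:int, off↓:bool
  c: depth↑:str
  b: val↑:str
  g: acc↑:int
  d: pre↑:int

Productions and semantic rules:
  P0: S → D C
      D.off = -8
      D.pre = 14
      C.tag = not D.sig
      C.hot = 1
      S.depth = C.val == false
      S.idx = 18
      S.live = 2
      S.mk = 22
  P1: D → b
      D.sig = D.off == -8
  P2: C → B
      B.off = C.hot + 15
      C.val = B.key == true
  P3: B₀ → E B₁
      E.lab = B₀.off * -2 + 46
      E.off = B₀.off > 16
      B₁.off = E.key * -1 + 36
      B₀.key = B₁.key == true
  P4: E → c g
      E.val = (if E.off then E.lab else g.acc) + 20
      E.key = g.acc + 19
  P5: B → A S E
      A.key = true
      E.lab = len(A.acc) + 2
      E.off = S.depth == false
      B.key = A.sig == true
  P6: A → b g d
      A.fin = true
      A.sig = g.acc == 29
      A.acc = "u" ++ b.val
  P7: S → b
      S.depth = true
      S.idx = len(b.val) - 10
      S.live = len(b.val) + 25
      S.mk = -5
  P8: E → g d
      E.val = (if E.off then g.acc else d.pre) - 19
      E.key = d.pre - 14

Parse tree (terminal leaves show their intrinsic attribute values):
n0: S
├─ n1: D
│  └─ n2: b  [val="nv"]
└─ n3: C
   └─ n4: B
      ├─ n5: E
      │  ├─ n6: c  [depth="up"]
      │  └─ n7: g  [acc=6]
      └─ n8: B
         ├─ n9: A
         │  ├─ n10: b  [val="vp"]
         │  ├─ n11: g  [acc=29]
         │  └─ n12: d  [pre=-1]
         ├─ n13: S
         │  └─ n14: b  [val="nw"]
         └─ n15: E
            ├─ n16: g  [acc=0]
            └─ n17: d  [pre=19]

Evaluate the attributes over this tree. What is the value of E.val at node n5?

26

1. n1.off = -8  [-8]
2. n1.pre = 14  [14]
3. n2.val = "nv"  [terminal]
4. n1.sig = true  [D.off == -8]
5. n3.tag = false  [not D.sig]
6. n3.hot = 1  [1]
7. n4.off = 16  [C.hot + 15]
8. n5.lab = 14  [B₀.off * -2 + 46]
9. n5.off = false  [B₀.off > 16]
10. n6.depth = "up"  [terminal]
11. n7.acc = 6  [terminal]
12. n5.val = 26  [(if E.off then E.lab else g.acc) + 20]
13. n5.key = 25  [g.acc + 19]
14. n8.off = 11  [E.key * -1 + 36]
15. n9.key = true  [true]
16. n10.val = "vp"  [terminal]
17. n11.acc = 29  [terminal]
18. n12.pre = -1  [terminal]
19. n9.fin = true  [true]
20. n9.sig = true  [g.acc == 29]
21. n9.acc = "uvp"  ["u" ++ b.val]
22. n14.val = "nw"  [terminal]
23. n13.depth = true  [true]
24. n13.idx = -8  [len(b.val) - 10]
25. n13.live = 27  [len(b.val) + 25]
26. n13.mk = -5  [-5]
27. n15.lab = 5  [len(A.acc) + 2]
28. n15.off = false  [S.depth == false]
29. n16.acc = 0  [terminal]
30. n17.pre = 19  [terminal]
31. n15.val = 0  [(if E.off then g.acc else d.pre) - 19]
32. n15.key = 5  [d.pre - 14]
33. n8.key = true  [A.sig == true]
34. n4.key = true  [B₁.key == true]
35. n3.val = true  [B.key == true]
36. n0.depth = false  [C.val == false]
37. n0.idx = 18  [18]
38. n0.live = 2  [2]
39. n0.mk = 22  [22]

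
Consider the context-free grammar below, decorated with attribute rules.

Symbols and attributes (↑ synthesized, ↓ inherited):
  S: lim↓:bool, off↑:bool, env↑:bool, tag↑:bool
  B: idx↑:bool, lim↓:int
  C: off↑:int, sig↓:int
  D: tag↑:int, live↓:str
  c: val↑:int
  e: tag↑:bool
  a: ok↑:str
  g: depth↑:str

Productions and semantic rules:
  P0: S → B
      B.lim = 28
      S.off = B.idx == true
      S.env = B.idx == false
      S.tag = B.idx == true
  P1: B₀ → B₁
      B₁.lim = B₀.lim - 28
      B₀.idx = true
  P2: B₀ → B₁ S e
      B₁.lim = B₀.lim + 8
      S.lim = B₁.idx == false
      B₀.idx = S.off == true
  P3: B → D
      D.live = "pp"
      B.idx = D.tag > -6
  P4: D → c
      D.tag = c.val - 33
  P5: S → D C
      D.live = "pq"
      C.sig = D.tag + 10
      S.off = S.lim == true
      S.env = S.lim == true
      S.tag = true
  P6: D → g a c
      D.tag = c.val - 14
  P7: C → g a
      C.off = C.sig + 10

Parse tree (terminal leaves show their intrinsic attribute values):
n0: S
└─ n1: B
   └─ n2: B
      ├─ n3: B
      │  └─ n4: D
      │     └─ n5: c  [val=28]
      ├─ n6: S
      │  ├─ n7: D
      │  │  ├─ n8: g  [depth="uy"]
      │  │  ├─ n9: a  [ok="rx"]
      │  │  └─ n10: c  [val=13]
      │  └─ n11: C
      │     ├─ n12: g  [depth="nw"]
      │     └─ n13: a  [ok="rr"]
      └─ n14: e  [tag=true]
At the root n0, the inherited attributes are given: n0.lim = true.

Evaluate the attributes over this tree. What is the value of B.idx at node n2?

false

1. n0.lim = true  [given at root]
2. n1.lim = 28  [28]
3. n2.lim = 0  [B₀.lim - 28]
4. n3.lim = 8  [B₀.lim + 8]
5. n4.live = "pp"  ["pp"]
6. n5.val = 28  [terminal]
7. n4.tag = -5  [c.val - 33]
8. n3.idx = true  [D.tag > -6]
9. n6.lim = false  [B₁.idx == false]
10. n7.live = "pq"  ["pq"]
11. n8.depth = "uy"  [terminal]
12. n9.ok = "rx"  [terminal]
13. n10.val = 13  [terminal]
14. n7.tag = -1  [c.val - 14]
15. n11.sig = 9  [D.tag + 10]
16. n12.depth = "nw"  [terminal]
17. n13.ok = "rr"  [terminal]
18. n11.off = 19  [C.sig + 10]
19. n6.off = false  [S.lim == true]
20. n6.env = false  [S.lim == true]
21. n6.tag = true  [true]
22. n14.tag = true  [terminal]
23. n2.idx = false  [S.off == true]
24. n1.idx = true  [true]
25. n0.off = true  [B.idx == true]
26. n0.env = false  [B.idx == false]
27. n0.tag = true  [B.idx == true]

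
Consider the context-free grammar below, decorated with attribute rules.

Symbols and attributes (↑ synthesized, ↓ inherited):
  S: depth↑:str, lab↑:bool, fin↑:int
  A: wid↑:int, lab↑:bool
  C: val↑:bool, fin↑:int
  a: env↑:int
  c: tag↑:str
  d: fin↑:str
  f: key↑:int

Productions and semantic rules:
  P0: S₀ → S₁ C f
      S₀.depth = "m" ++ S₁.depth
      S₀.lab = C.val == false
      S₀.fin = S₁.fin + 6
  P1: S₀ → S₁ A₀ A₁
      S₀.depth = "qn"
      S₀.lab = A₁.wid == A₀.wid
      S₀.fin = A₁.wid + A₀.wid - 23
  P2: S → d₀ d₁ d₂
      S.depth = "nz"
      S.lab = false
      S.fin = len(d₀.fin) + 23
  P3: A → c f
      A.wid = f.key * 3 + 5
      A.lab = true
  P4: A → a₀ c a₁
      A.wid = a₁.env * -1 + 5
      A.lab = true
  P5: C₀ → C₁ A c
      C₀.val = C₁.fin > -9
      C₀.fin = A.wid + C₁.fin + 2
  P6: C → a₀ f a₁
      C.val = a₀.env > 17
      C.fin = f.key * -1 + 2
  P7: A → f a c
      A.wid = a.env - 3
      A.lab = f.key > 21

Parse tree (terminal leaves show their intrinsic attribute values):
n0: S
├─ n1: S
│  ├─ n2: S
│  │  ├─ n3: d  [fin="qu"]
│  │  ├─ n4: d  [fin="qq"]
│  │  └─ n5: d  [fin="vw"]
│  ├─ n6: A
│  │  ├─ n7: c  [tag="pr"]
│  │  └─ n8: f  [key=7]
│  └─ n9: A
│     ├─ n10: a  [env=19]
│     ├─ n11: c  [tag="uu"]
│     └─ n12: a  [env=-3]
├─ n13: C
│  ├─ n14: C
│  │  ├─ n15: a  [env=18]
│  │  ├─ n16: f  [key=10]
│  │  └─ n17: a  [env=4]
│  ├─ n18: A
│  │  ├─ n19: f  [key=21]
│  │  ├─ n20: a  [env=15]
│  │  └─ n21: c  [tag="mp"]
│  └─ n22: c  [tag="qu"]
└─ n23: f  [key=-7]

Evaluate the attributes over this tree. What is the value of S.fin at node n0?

17

1. n3.fin = "qu"  [terminal]
2. n4.fin = "qq"  [terminal]
3. n5.fin = "vw"  [terminal]
4. n2.depth = "nz"  ["nz"]
5. n2.lab = false  [false]
6. n2.fin = 25  [len(d₀.fin) + 23]
7. n7.tag = "pr"  [terminal]
8. n8.key = 7  [terminal]
9. n6.wid = 26  [f.key * 3 + 5]
10. n6.lab = true  [true]
11. n10.env = 19  [terminal]
12. n11.tag = "uu"  [terminal]
13. n12.env = -3  [terminal]
14. n9.wid = 8  [a₁.env * -1 + 5]
15. n9.lab = true  [true]
16. n1.depth = "qn"  ["qn"]
17. n1.lab = false  [A₁.wid == A₀.wid]
18. n1.fin = 11  [A₁.wid + A₀.wid - 23]
19. n15.env = 18  [terminal]
20. n16.key = 10  [terminal]
21. n17.env = 4  [terminal]
22. n14.val = true  [a₀.env > 17]
23. n14.fin = -8  [f.key * -1 + 2]
24. n19.key = 21  [terminal]
25. n20.env = 15  [terminal]
26. n21.tag = "mp"  [terminal]
27. n18.wid = 12  [a.env - 3]
28. n18.lab = false  [f.key > 21]
29. n22.tag = "qu"  [terminal]
30. n13.val = true  [C₁.fin > -9]
31. n13.fin = 6  [A.wid + C₁.fin + 2]
32. n23.key = -7  [terminal]
33. n0.depth = "mqn"  ["m" ++ S₁.depth]
34. n0.lab = false  [C.val == false]
35. n0.fin = 17  [S₁.fin + 6]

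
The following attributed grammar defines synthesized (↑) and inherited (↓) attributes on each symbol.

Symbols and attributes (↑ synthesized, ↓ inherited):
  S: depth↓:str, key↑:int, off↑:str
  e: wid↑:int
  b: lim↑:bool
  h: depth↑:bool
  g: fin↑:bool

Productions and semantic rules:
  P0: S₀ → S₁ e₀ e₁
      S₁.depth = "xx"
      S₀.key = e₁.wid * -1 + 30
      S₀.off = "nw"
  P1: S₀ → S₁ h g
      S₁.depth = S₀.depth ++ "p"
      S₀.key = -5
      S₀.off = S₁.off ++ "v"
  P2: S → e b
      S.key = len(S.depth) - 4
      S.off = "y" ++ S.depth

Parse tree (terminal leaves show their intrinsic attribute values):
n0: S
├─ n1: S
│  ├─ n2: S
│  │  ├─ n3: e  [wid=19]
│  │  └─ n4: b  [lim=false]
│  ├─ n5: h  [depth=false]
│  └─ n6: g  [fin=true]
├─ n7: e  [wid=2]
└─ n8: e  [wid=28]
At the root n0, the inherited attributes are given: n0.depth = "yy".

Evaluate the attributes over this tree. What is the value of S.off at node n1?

"yxxpv"

1. n0.depth = "yy"  [given at root]
2. n1.depth = "xx"  ["xx"]
3. n2.depth = "xxp"  [S₀.depth ++ "p"]
4. n3.wid = 19  [terminal]
5. n4.lim = false  [terminal]
6. n2.key = -1  [len(S.depth) - 4]
7. n2.off = "yxxp"  ["y" ++ S.depth]
8. n5.depth = false  [terminal]
9. n6.fin = true  [terminal]
10. n1.key = -5  [-5]
11. n1.off = "yxxpv"  [S₁.off ++ "v"]
12. n7.wid = 2  [terminal]
13. n8.wid = 28  [terminal]
14. n0.key = 2  [e₁.wid * -1 + 30]
15. n0.off = "nw"  ["nw"]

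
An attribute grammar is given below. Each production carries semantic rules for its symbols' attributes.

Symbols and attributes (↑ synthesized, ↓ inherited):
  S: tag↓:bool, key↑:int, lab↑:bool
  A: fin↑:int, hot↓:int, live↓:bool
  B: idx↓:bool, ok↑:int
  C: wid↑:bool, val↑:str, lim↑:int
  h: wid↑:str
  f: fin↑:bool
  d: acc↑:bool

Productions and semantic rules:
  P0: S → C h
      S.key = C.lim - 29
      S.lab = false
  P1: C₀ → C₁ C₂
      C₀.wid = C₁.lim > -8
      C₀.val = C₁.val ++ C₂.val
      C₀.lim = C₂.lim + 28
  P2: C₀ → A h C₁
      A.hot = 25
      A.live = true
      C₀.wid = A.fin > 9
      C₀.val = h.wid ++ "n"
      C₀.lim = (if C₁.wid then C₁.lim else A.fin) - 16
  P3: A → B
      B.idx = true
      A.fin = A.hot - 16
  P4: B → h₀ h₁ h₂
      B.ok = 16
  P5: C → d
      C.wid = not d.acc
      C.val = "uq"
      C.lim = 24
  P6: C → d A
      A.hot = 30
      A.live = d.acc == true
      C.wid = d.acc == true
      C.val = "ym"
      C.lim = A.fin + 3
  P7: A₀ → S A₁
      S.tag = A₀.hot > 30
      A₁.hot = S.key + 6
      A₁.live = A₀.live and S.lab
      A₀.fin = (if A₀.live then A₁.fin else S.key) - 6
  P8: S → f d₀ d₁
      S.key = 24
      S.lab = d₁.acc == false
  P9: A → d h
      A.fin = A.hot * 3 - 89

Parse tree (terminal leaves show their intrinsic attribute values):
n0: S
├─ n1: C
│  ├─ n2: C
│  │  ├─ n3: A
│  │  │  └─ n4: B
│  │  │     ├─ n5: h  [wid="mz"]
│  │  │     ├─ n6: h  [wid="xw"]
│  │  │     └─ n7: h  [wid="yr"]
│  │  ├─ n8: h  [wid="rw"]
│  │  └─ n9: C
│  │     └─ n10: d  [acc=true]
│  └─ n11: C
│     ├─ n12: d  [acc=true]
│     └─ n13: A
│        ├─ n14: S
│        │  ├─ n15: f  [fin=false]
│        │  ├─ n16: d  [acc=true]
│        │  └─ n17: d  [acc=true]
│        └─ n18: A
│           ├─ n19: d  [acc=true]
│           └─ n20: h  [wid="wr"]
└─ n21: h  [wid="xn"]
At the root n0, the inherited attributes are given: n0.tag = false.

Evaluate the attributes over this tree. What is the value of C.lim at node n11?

1. n0.tag = false  [given at root]
2. n3.hot = 25  [25]
3. n3.live = true  [true]
4. n4.idx = true  [true]
5. n5.wid = "mz"  [terminal]
6. n6.wid = "xw"  [terminal]
7. n7.wid = "yr"  [terminal]
8. n4.ok = 16  [16]
9. n3.fin = 9  [A.hot - 16]
10. n8.wid = "rw"  [terminal]
11. n10.acc = true  [terminal]
12. n9.wid = false  [not d.acc]
13. n9.val = "uq"  ["uq"]
14. n9.lim = 24  [24]
15. n2.wid = false  [A.fin > 9]
16. n2.val = "rwn"  [h.wid ++ "n"]
17. n2.lim = -7  [(if C₁.wid then C₁.lim else A.fin) - 16]
18. n12.acc = true  [terminal]
19. n13.hot = 30  [30]
20. n13.live = true  [d.acc == true]
21. n14.tag = false  [A₀.hot > 30]
22. n15.fin = false  [terminal]
23. n16.acc = true  [terminal]
24. n17.acc = true  [terminal]
25. n14.key = 24  [24]
26. n14.lab = false  [d₁.acc == false]
27. n18.hot = 30  [S.key + 6]
28. n18.live = false  [A₀.live and S.lab]
29. n19.acc = true  [terminal]
30. n20.wid = "wr"  [terminal]
31. n18.fin = 1  [A.hot * 3 - 89]
32. n13.fin = -5  [(if A₀.live then A₁.fin else S.key) - 6]
33. n11.wid = true  [d.acc == true]
34. n11.val = "ym"  ["ym"]
35. n11.lim = -2  [A.fin + 3]
36. n1.wid = true  [C₁.lim > -8]
37. n1.val = "rwnym"  [C₁.val ++ C₂.val]
38. n1.lim = 26  [C₂.lim + 28]
39. n21.wid = "xn"  [terminal]
40. n0.key = -3  [C.lim - 29]
41. n0.lab = false  [false]

-2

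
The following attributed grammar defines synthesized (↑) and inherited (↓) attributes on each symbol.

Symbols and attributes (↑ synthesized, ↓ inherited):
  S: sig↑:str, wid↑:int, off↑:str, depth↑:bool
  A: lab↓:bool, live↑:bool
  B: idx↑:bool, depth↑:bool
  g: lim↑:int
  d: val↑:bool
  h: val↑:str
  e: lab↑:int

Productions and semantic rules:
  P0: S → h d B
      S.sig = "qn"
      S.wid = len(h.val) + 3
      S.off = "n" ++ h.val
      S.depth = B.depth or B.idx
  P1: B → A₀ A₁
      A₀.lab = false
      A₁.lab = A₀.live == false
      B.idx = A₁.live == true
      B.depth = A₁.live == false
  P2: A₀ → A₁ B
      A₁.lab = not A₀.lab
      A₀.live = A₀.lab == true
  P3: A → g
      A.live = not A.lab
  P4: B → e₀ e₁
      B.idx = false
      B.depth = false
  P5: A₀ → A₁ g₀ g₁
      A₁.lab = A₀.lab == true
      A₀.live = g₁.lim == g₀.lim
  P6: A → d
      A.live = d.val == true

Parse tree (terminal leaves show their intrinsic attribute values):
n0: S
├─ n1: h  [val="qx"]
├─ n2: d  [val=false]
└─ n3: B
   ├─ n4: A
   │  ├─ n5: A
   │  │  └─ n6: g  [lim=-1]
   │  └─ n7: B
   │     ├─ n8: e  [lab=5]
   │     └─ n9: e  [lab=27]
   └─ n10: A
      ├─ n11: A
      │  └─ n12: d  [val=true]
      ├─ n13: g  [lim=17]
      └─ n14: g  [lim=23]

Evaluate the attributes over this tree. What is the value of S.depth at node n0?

true

1. n1.val = "qx"  [terminal]
2. n2.val = false  [terminal]
3. n4.lab = false  [false]
4. n5.lab = true  [not A₀.lab]
5. n6.lim = -1  [terminal]
6. n5.live = false  [not A.lab]
7. n8.lab = 5  [terminal]
8. n9.lab = 27  [terminal]
9. n7.idx = false  [false]
10. n7.depth = false  [false]
11. n4.live = false  [A₀.lab == true]
12. n10.lab = true  [A₀.live == false]
13. n11.lab = true  [A₀.lab == true]
14. n12.val = true  [terminal]
15. n11.live = true  [d.val == true]
16. n13.lim = 17  [terminal]
17. n14.lim = 23  [terminal]
18. n10.live = false  [g₁.lim == g₀.lim]
19. n3.idx = false  [A₁.live == true]
20. n3.depth = true  [A₁.live == false]
21. n0.sig = "qn"  ["qn"]
22. n0.wid = 5  [len(h.val) + 3]
23. n0.off = "nqx"  ["n" ++ h.val]
24. n0.depth = true  [B.depth or B.idx]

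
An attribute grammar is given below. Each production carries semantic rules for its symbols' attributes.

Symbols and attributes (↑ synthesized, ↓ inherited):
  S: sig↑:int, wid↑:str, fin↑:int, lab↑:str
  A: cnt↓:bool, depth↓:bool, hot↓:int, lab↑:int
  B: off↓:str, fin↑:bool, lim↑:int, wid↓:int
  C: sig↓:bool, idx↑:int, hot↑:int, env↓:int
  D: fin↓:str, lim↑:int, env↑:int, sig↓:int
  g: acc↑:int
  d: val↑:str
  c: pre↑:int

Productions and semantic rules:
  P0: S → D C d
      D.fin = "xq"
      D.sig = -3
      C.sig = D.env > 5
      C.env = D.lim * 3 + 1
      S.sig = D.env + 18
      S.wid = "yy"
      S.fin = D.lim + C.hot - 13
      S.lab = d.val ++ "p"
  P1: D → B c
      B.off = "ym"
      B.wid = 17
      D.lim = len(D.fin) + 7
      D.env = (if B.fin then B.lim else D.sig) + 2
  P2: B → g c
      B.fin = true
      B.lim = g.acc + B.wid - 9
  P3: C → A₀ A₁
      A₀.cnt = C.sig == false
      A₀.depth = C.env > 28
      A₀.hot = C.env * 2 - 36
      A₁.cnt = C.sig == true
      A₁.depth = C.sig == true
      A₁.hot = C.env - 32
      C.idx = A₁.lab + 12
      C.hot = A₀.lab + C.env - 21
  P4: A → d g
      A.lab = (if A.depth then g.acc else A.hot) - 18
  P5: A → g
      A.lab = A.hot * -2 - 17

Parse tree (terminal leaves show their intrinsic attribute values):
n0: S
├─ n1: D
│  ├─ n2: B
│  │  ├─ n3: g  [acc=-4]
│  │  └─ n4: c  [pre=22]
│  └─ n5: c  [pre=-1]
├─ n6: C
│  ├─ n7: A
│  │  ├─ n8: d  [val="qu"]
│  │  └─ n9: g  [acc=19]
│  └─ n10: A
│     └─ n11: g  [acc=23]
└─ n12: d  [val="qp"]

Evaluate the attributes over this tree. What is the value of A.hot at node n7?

20

1. n1.fin = "xq"  ["xq"]
2. n1.sig = -3  [-3]
3. n2.off = "ym"  ["ym"]
4. n2.wid = 17  [17]
5. n3.acc = -4  [terminal]
6. n4.pre = 22  [terminal]
7. n2.fin = true  [true]
8. n2.lim = 4  [g.acc + B.wid - 9]
9. n5.pre = -1  [terminal]
10. n1.lim = 9  [len(D.fin) + 7]
11. n1.env = 6  [(if B.fin then B.lim else D.sig) + 2]
12. n6.sig = true  [D.env > 5]
13. n6.env = 28  [D.lim * 3 + 1]
14. n7.cnt = false  [C.sig == false]
15. n7.depth = false  [C.env > 28]
16. n7.hot = 20  [C.env * 2 - 36]
17. n8.val = "qu"  [terminal]
18. n9.acc = 19  [terminal]
19. n7.lab = 2  [(if A.depth then g.acc else A.hot) - 18]
20. n10.cnt = true  [C.sig == true]
21. n10.depth = true  [C.sig == true]
22. n10.hot = -4  [C.env - 32]
23. n11.acc = 23  [terminal]
24. n10.lab = -9  [A.hot * -2 - 17]
25. n6.idx = 3  [A₁.lab + 12]
26. n6.hot = 9  [A₀.lab + C.env - 21]
27. n12.val = "qp"  [terminal]
28. n0.sig = 24  [D.env + 18]
29. n0.wid = "yy"  ["yy"]
30. n0.fin = 5  [D.lim + C.hot - 13]
31. n0.lab = "qpp"  [d.val ++ "p"]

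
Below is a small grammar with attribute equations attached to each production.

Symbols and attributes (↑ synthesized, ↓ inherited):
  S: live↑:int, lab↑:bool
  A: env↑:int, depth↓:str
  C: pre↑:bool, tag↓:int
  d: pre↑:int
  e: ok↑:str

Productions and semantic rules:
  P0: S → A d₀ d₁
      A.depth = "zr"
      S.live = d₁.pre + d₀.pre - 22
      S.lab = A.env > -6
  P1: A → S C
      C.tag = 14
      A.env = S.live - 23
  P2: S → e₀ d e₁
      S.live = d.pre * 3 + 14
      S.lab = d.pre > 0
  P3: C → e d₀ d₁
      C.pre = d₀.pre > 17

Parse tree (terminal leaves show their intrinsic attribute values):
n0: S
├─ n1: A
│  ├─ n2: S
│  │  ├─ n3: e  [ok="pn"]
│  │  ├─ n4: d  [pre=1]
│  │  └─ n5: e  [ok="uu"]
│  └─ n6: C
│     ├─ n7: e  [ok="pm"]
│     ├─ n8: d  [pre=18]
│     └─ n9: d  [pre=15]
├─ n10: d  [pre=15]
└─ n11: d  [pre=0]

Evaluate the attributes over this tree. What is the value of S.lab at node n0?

1. n1.depth = "zr"  ["zr"]
2. n3.ok = "pn"  [terminal]
3. n4.pre = 1  [terminal]
4. n5.ok = "uu"  [terminal]
5. n2.live = 17  [d.pre * 3 + 14]
6. n2.lab = true  [d.pre > 0]
7. n6.tag = 14  [14]
8. n7.ok = "pm"  [terminal]
9. n8.pre = 18  [terminal]
10. n9.pre = 15  [terminal]
11. n6.pre = true  [d₀.pre > 17]
12. n1.env = -6  [S.live - 23]
13. n10.pre = 15  [terminal]
14. n11.pre = 0  [terminal]
15. n0.live = -7  [d₁.pre + d₀.pre - 22]
16. n0.lab = false  [A.env > -6]

false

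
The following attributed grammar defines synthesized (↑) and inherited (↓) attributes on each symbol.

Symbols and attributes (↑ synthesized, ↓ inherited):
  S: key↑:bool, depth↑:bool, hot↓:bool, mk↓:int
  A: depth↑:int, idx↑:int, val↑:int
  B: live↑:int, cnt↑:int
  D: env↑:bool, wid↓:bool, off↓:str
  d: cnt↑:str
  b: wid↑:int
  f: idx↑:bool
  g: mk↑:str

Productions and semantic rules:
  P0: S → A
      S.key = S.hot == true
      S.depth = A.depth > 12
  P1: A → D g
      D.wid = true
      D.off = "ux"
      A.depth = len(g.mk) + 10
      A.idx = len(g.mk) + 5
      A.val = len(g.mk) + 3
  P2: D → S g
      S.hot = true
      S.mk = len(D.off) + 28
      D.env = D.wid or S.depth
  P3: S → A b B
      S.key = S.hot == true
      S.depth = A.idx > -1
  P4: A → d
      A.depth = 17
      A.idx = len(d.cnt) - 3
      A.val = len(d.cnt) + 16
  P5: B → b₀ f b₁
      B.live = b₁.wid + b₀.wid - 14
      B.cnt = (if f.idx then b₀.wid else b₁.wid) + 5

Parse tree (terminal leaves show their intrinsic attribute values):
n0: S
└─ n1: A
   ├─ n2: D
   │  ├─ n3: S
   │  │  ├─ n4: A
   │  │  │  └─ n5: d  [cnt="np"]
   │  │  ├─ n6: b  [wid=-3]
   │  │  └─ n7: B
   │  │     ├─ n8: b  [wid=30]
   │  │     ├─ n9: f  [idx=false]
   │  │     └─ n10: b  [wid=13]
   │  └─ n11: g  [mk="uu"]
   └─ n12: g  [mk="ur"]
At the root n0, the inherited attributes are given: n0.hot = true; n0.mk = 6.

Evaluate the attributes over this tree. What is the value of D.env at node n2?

true

1. n0.hot = true  [given at root]
2. n0.mk = 6  [given at root]
3. n2.wid = true  [true]
4. n2.off = "ux"  ["ux"]
5. n3.hot = true  [true]
6. n3.mk = 30  [len(D.off) + 28]
7. n5.cnt = "np"  [terminal]
8. n4.depth = 17  [17]
9. n4.idx = -1  [len(d.cnt) - 3]
10. n4.val = 18  [len(d.cnt) + 16]
11. n6.wid = -3  [terminal]
12. n8.wid = 30  [terminal]
13. n9.idx = false  [terminal]
14. n10.wid = 13  [terminal]
15. n7.live = 29  [b₁.wid + b₀.wid - 14]
16. n7.cnt = 18  [(if f.idx then b₀.wid else b₁.wid) + 5]
17. n3.key = true  [S.hot == true]
18. n3.depth = false  [A.idx > -1]
19. n11.mk = "uu"  [terminal]
20. n2.env = true  [D.wid or S.depth]
21. n12.mk = "ur"  [terminal]
22. n1.depth = 12  [len(g.mk) + 10]
23. n1.idx = 7  [len(g.mk) + 5]
24. n1.val = 5  [len(g.mk) + 3]
25. n0.key = true  [S.hot == true]
26. n0.depth = false  [A.depth > 12]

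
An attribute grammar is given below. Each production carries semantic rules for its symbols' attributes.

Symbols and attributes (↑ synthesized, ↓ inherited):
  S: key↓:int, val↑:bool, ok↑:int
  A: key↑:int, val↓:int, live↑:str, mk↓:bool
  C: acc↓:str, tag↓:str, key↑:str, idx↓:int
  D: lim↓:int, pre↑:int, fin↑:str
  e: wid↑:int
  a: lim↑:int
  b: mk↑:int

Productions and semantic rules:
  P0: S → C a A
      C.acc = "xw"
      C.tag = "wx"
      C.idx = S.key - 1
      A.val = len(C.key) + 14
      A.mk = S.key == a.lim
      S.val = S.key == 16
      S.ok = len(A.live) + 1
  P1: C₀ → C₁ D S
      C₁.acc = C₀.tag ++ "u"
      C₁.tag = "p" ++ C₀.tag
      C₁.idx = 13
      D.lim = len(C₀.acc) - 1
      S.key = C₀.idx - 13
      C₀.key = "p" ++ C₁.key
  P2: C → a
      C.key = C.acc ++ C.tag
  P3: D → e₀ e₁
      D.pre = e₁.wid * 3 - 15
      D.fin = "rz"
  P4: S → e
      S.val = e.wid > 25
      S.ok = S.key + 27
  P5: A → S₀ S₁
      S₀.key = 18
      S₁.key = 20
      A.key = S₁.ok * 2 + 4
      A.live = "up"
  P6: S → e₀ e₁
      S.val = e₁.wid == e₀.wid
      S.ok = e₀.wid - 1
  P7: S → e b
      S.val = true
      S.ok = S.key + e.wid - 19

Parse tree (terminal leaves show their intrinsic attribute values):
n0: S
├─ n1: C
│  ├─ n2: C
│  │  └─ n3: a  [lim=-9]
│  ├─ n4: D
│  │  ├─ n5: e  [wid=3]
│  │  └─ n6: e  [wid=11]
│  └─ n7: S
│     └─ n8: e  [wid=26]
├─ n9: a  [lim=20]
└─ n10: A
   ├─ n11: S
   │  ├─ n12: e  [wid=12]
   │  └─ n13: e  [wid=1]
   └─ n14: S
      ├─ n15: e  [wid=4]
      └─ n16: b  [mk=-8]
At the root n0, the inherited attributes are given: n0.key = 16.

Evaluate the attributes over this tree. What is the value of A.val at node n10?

21

1. n0.key = 16  [given at root]
2. n1.acc = "xw"  ["xw"]
3. n1.tag = "wx"  ["wx"]
4. n1.idx = 15  [S.key - 1]
5. n2.acc = "wxu"  [C₀.tag ++ "u"]
6. n2.tag = "pwx"  ["p" ++ C₀.tag]
7. n2.idx = 13  [13]
8. n3.lim = -9  [terminal]
9. n2.key = "wxupwx"  [C.acc ++ C.tag]
10. n4.lim = 1  [len(C₀.acc) - 1]
11. n5.wid = 3  [terminal]
12. n6.wid = 11  [terminal]
13. n4.pre = 18  [e₁.wid * 3 - 15]
14. n4.fin = "rz"  ["rz"]
15. n7.key = 2  [C₀.idx - 13]
16. n8.wid = 26  [terminal]
17. n7.val = true  [e.wid > 25]
18. n7.ok = 29  [S.key + 27]
19. n1.key = "pwxupwx"  ["p" ++ C₁.key]
20. n9.lim = 20  [terminal]
21. n10.val = 21  [len(C.key) + 14]
22. n10.mk = false  [S.key == a.lim]
23. n11.key = 18  [18]
24. n12.wid = 12  [terminal]
25. n13.wid = 1  [terminal]
26. n11.val = false  [e₁.wid == e₀.wid]
27. n11.ok = 11  [e₀.wid - 1]
28. n14.key = 20  [20]
29. n15.wid = 4  [terminal]
30. n16.mk = -8  [terminal]
31. n14.val = true  [true]
32. n14.ok = 5  [S.key + e.wid - 19]
33. n10.key = 14  [S₁.ok * 2 + 4]
34. n10.live = "up"  ["up"]
35. n0.val = true  [S.key == 16]
36. n0.ok = 3  [len(A.live) + 1]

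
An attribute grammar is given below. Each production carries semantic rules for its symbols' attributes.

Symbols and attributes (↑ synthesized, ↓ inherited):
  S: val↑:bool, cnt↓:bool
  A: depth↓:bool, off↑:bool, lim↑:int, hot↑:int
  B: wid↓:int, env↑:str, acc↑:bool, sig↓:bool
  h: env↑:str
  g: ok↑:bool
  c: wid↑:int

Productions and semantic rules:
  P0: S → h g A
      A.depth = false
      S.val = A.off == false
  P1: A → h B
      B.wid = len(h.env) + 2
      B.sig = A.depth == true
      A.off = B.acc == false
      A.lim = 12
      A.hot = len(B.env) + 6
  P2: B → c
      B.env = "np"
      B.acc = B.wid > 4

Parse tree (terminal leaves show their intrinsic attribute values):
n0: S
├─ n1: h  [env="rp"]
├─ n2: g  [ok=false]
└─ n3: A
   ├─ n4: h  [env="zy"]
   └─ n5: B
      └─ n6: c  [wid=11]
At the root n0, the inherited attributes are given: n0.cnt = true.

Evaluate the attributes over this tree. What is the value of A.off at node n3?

true

1. n0.cnt = true  [given at root]
2. n1.env = "rp"  [terminal]
3. n2.ok = false  [terminal]
4. n3.depth = false  [false]
5. n4.env = "zy"  [terminal]
6. n5.wid = 4  [len(h.env) + 2]
7. n5.sig = false  [A.depth == true]
8. n6.wid = 11  [terminal]
9. n5.env = "np"  ["np"]
10. n5.acc = false  [B.wid > 4]
11. n3.off = true  [B.acc == false]
12. n3.lim = 12  [12]
13. n3.hot = 8  [len(B.env) + 6]
14. n0.val = false  [A.off == false]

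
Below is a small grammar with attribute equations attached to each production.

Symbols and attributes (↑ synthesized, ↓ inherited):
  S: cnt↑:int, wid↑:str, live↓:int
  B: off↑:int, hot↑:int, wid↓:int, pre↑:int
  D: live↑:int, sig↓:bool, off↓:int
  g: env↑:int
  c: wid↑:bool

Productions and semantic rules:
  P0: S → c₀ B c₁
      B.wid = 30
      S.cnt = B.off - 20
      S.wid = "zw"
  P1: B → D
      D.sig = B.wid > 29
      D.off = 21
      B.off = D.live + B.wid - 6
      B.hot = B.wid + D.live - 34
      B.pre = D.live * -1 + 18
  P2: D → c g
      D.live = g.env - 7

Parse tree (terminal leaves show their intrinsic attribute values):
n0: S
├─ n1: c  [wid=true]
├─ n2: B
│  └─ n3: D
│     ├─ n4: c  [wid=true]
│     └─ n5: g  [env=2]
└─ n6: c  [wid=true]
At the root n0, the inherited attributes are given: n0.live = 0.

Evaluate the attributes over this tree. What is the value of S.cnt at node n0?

-1

1. n0.live = 0  [given at root]
2. n1.wid = true  [terminal]
3. n2.wid = 30  [30]
4. n3.sig = true  [B.wid > 29]
5. n3.off = 21  [21]
6. n4.wid = true  [terminal]
7. n5.env = 2  [terminal]
8. n3.live = -5  [g.env - 7]
9. n2.off = 19  [D.live + B.wid - 6]
10. n2.hot = -9  [B.wid + D.live - 34]
11. n2.pre = 23  [D.live * -1 + 18]
12. n6.wid = true  [terminal]
13. n0.cnt = -1  [B.off - 20]
14. n0.wid = "zw"  ["zw"]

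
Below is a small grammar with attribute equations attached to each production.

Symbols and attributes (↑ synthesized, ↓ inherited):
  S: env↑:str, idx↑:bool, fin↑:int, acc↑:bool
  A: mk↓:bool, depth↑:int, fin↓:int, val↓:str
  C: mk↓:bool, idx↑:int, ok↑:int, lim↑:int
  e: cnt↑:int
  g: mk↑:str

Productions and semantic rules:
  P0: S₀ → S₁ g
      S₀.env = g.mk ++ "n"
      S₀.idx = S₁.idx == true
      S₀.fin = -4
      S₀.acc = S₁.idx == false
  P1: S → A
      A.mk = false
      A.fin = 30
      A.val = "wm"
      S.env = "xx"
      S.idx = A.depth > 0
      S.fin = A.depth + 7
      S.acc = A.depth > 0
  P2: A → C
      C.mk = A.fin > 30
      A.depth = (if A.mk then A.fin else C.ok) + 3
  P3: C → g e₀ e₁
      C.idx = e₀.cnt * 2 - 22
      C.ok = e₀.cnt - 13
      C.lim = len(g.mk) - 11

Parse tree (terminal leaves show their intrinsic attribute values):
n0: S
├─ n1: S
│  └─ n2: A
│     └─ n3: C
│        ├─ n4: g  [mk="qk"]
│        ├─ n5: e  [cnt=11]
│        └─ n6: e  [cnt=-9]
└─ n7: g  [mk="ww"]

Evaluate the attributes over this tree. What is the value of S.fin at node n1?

8

1. n2.mk = false  [false]
2. n2.fin = 30  [30]
3. n2.val = "wm"  ["wm"]
4. n3.mk = false  [A.fin > 30]
5. n4.mk = "qk"  [terminal]
6. n5.cnt = 11  [terminal]
7. n6.cnt = -9  [terminal]
8. n3.idx = 0  [e₀.cnt * 2 - 22]
9. n3.ok = -2  [e₀.cnt - 13]
10. n3.lim = -9  [len(g.mk) - 11]
11. n2.depth = 1  [(if A.mk then A.fin else C.ok) + 3]
12. n1.env = "xx"  ["xx"]
13. n1.idx = true  [A.depth > 0]
14. n1.fin = 8  [A.depth + 7]
15. n1.acc = true  [A.depth > 0]
16. n7.mk = "ww"  [terminal]
17. n0.env = "wwn"  [g.mk ++ "n"]
18. n0.idx = true  [S₁.idx == true]
19. n0.fin = -4  [-4]
20. n0.acc = false  [S₁.idx == false]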